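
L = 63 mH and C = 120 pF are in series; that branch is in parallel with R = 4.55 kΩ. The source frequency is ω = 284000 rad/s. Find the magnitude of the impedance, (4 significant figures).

4228 Ω

X_L = ωL = 17890 Ω
X_C = 1/(ωC) = 29340 Ω
Branch 1: Z₁ = R = 4550 Ω
Branch 2 (series LC): Z₂ = j(X_L − X_C) = −j11450 Ω
Parallel: Z = Z₁Z₂/(Z₁+Z₂), |Z| = 4228 Ω, ∠Z = -21.67°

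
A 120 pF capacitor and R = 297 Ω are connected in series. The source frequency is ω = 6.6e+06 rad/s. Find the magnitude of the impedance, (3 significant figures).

1300 Ω

X_C = 1/(ωC) = 1260 Ω
Z = 297 − j1260 Ω
|Z| = √(297² + 1260²) = 1300 Ω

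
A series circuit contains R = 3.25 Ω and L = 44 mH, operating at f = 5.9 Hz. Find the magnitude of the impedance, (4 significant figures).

ω = 2πf = 37.07 rad/s
X_L = ωL = 1.631 Ω
Z = 3.250 + j1.631 Ω
|Z| = √(3.250² + 1.631²) = 3.636 Ω

3.636 Ω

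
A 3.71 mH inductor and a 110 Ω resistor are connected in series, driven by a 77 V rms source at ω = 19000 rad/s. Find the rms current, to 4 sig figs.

X_L = ωL = 70.49 Ω
Z = 110.0 + j70.49 Ω
|Z| = √(110.0² + 70.49²) = 130.6 Ω
I = V/|Z| = 77/130.6 = 589.4 mA

589.4 mA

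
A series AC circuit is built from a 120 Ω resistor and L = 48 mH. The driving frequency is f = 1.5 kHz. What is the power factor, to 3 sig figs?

ω = 2πf = 9425 rad/s
X_L = ωL = 452 Ω
Z = 120 + j452 Ω
|Z| = √(120² + 452²) = 468 Ω
∠Z = arctan(452/120) = 75.1°
cos φ = cos(75.1°) = 0.256

0.256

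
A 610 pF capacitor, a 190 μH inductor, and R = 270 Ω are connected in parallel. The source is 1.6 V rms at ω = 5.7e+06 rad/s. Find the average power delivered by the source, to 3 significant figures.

X_L = ωL = 1080 Ω
X_C = 1/(ωC) = 288 Ω
Parallel: admittances add. Y = 1/R + 1/(jωL) + jωC
Y = (0.00370 + j0.00255) S
|Y| = 0.00450 S → |Z| = 1/|Y| = 222 Ω, ∠Z = −∠Y = -34.6°
I = V/|Z| = 7.20 mA
P = VI cos φ = 1.6 × 0.00720 × cos(-34.6°) = 9.48 mW

9.48 mW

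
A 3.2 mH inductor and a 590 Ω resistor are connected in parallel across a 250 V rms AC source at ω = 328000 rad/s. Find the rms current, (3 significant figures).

X_L = ωL = 1050 Ω
Parallel: admittances add. Y = 1/R + 1/(jωL)
Y = (0.00169 − j0.000953) S
|Y| = 0.00194 S → |Z| = 1/|Y| = 514 Ω, ∠Z = −∠Y = 29.3°
I = V/|Z| = 250/514 = 486 mA

486 mA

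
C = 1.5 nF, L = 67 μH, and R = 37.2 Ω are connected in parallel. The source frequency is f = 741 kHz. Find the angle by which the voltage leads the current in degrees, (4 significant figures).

-8.000°

ω = 2πf = 4.656e+06 rad/s
X_L = ωL = 311.9 Ω
X_C = 1/(ωC) = 143.2 Ω
Parallel: admittances add. Y = 1/R + 1/(jωL) + jωC
Y = (0.02688 + j0.003778) S
|Y| = 0.02715 S → |Z| = 1/|Y| = 36.84 Ω, ∠Z = −∠Y = -8.000°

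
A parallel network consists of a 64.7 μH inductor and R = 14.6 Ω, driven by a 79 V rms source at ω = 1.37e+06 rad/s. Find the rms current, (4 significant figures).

X_L = ωL = 88.64 Ω
Parallel: admittances add. Y = 1/R + 1/(jωL)
Y = (0.06849 − j0.01128) S
|Y| = 0.06942 S → |Z| = 1/|Y| = 14.41 Ω, ∠Z = −∠Y = 9.353°
I = V/|Z| = 79/14.41 = 5.484 A

5.484 A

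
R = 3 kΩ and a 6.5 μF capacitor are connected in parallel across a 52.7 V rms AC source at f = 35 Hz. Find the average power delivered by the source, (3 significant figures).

ω = 2πf = 219.9 rad/s
X_C = 1/(ωC) = 700 Ω
Parallel: admittances add. Y = 1/R + jωC
Y = (0.000333 + j0.00143) S
|Y| = 0.00147 S → |Z| = 1/|Y| = 681 Ω, ∠Z = −∠Y = -76.9°
I = V/|Z| = 77.4 mA
P = VI cos φ = 52.7 × 0.0774 × cos(-76.9°) = 926 mW

926 mW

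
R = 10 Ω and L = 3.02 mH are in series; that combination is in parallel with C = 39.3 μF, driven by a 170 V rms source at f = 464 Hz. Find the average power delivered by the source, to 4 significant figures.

1.628 kW

ω = 2πf = 2915 rad/s
X_L = ωL = 8.805 Ω
X_C = 1/(ωC) = 8.728 Ω
Branch 1 (R+jX_L): Z₁ = 10.00 + j8.805 Ω, |Z₁| = 13.32 Ω
Branch 2 (−jX_C): Z₂ = −j8.728 Ω
Parallel: Z = Z₁Z₂/(Z₁+Z₂), |Z| = 11.63 Ω, ∠Z = -49.08°
I = V/|Z| = 14.62 A
P = VI cos φ = 170 × 14.62 × cos(-49.08°) = 1.628 kW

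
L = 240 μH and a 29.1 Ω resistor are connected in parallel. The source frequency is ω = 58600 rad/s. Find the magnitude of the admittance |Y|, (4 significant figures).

78.97 mS

X_L = ωL = 14.06 Ω
Parallel: admittances add. Y = 1/R + 1/(jωL)
Y = (0.03436 − j0.07110) S
|Y| = 0.07897 S → |Z| = 1/|Y| = 12.66 Ω, ∠Z = −∠Y = 64.21°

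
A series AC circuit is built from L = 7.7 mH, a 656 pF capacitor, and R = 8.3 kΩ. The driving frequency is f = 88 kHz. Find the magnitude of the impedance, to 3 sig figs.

ω = 2πf = 552900 rad/s
X_L = ωL = 4260 Ω
X_C = 1/(ωC) = 2760 Ω
Net reactance X = X_L − X_C = 1500 Ω
Z = 8300 + j1500 Ω
|Z| = √(8300² + 1500²) = 8430 Ω

8430 Ω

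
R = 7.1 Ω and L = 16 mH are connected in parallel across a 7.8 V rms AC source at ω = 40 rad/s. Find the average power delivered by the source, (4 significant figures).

8.569 W

X_L = ωL = 0.6400 Ω
Parallel: admittances add. Y = 1/R + 1/(jωL)
Y = (0.1408 − j1.562) S
|Y| = 1.569 S → |Z| = 1/|Y| = 0.6374 Ω, ∠Z = −∠Y = 84.85°
I = V/|Z| = 12.24 A
P = VI cos φ = 7.8 × 12.24 × cos(84.85°) = 8.569 W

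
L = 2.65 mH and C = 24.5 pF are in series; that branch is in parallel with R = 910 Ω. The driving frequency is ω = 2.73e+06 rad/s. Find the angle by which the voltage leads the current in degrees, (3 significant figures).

-6.73°

X_L = ωL = 7230 Ω
X_C = 1/(ωC) = 15000 Ω
Branch 1: Z₁ = R = 910 Ω
Branch 2 (series LC): Z₂ = j(X_L − X_C) = −j7720 Ω
Parallel: Z = Z₁Z₂/(Z₁+Z₂), |Z| = 904 Ω, ∠Z = -6.73°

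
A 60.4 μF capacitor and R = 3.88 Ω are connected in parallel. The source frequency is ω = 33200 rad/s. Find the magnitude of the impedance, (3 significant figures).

0.495 Ω

X_C = 1/(ωC) = 0.499 Ω
Parallel: admittances add. Y = 1/R + jωC
Y = (0.258 + j2.01) S
|Y| = 2.02 S → |Z| = 1/|Y| = 0.495 Ω, ∠Z = −∠Y = -82.7°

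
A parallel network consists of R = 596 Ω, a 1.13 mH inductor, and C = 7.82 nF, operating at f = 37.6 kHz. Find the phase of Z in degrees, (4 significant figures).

48.53°

ω = 2πf = 236200 rad/s
X_L = ωL = 267.0 Ω
X_C = 1/(ωC) = 541.3 Ω
Parallel: admittances add. Y = 1/R + 1/(jωL) + jωC
Y = (0.001678 − j0.001898) S
|Y| = 0.002534 S → |Z| = 1/|Y| = 394.7 Ω, ∠Z = −∠Y = 48.53°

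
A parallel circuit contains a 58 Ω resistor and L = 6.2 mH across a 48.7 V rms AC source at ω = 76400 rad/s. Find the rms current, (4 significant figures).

845.9 mA

X_L = ωL = 473.7 Ω
Parallel: admittances add. Y = 1/R + 1/(jωL)
Y = (0.01724 − j0.002111) S
|Y| = 0.01737 S → |Z| = 1/|Y| = 57.57 Ω, ∠Z = −∠Y = 6.981°
I = V/|Z| = 48.7/57.57 = 845.9 mA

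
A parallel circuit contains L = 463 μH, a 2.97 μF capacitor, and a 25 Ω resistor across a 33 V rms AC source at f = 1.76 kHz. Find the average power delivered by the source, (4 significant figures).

43.56 W

ω = 2πf = 11060 rad/s
X_L = ωL = 5.120 Ω
X_C = 1/(ωC) = 30.45 Ω
Parallel: admittances add. Y = 1/R + 1/(jωL) + jωC
Y = (0.04000 − j0.1625) S
|Y| = 0.1673 S → |Z| = 1/|Y| = 5.977 Ω, ∠Z = −∠Y = 76.17°
I = V/|Z| = 5.522 A
P = VI cos φ = 33 × 5.522 × cos(76.17°) = 43.56 W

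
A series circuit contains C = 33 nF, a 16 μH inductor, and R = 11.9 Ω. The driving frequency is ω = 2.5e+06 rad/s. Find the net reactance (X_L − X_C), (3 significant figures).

X_L = ωL = 40.0 Ω
X_C = 1/(ωC) = 12.1 Ω
X = 40.0 − 12.1 = 27.9 Ω

27.9 Ω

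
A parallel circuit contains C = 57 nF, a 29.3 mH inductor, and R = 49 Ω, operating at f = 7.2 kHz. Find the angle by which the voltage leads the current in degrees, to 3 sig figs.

ω = 2πf = 45240 rad/s
X_L = ωL = 1330 Ω
X_C = 1/(ωC) = 388 Ω
Parallel: admittances add. Y = 1/R + 1/(jωL) + jωC
Y = (0.0204 + j0.00182) S
|Y| = 0.0205 S → |Z| = 1/|Y| = 48.8 Ω, ∠Z = −∠Y = -5.11°

-5.11°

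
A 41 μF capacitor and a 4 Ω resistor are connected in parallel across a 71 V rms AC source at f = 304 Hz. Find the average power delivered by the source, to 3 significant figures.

1.26 kW

ω = 2πf = 1910 rad/s
X_C = 1/(ωC) = 12.8 Ω
Parallel: admittances add. Y = 1/R + jωC
Y = (0.250 + j0.0783) S
|Y| = 0.262 S → |Z| = 1/|Y| = 3.82 Ω, ∠Z = −∠Y = -17.4°
I = V/|Z| = 18.6 A
P = VI cos φ = 71 × 18.6 × cos(-17.4°) = 1.26 kW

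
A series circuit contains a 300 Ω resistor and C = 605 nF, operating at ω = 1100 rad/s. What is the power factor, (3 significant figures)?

X_C = 1/(ωC) = 1500 Ω
Z = 300 − j1500 Ω
|Z| = √(300² + 1500²) = 1530 Ω
∠Z = arctan(-1500/300) = -78.7°
cos φ = cos(-78.7°) = 0.196

0.196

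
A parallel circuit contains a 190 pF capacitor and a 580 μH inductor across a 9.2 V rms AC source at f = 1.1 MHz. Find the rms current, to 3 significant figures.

ω = 2πf = 6.912e+06 rad/s
X_L = ωL = 4010 Ω
X_C = 1/(ωC) = 762 Ω
Parallel: admittances add. Y = 1/(jωL) + jωC
Y = (0 + j0.00106) S
|Y| = 0.00106 S → |Z| = 1/|Y| = 940 Ω, ∠Z = −∠Y = -90.0°
I = V/|Z| = 9.2/940 = 9.79 mA

9.79 mA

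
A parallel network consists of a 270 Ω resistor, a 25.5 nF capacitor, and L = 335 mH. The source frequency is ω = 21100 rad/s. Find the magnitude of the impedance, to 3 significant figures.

268 Ω

X_L = ωL = 7070 Ω
X_C = 1/(ωC) = 1860 Ω
Parallel: admittances add. Y = 1/R + 1/(jωL) + jωC
Y = (0.00370 + j0.000397) S
|Y| = 0.00372 S → |Z| = 1/|Y| = 268 Ω, ∠Z = −∠Y = -6.11°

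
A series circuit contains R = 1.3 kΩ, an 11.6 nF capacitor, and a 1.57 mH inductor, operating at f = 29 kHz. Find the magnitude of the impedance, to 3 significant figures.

ω = 2πf = 182200 rad/s
X_L = ωL = 286 Ω
X_C = 1/(ωC) = 473 Ω
Net reactance X = X_L − X_C = -187 Ω
Z = 1300 − j187 Ω
|Z| = √(1300² + 187²) = 1310 Ω

1310 Ω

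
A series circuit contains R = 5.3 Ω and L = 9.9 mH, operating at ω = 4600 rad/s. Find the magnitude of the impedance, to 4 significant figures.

45.85 Ω

X_L = ωL = 45.54 Ω
Z = 5.300 + j45.54 Ω
|Z| = √(5.300² + 45.54²) = 45.85 Ω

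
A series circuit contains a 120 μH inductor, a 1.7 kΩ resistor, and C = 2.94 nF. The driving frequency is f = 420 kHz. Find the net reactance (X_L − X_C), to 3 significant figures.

188 Ω

ω = 2πf = 2.639e+06 rad/s
X_L = ωL = 317 Ω
X_C = 1/(ωC) = 129 Ω
X = 317 − 129 = 188 Ω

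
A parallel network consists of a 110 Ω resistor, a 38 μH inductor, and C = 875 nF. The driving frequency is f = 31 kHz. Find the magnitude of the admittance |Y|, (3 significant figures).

36.5 mS

ω = 2πf = 194800 rad/s
X_L = ωL = 7.40 Ω
X_C = 1/(ωC) = 5.87 Ω
Parallel: admittances add. Y = 1/R + 1/(jωL) + jωC
Y = (0.00909 + j0.0353) S
|Y| = 0.0365 S → |Z| = 1/|Y| = 27.4 Ω, ∠Z = −∠Y = -75.6°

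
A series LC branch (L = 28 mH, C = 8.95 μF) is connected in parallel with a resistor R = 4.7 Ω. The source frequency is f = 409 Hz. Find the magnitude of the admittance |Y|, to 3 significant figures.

ω = 2πf = 2570 rad/s
X_L = ωL = 72.0 Ω
X_C = 1/(ωC) = 43.5 Ω
Branch 1: Z₁ = R = 4.70 Ω
Branch 2 (series LC): Z₂ = j(X_L − X_C) = j28.5 Ω
Parallel: Z = Z₁Z₂/(Z₁+Z₂), |Z| = 4.64 Ω, ∠Z = 9.37°
|Y| = 1/|Z| = 216 mS

216 mS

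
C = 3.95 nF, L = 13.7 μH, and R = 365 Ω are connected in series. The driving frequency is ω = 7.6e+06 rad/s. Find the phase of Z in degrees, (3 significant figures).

X_L = ωL = 104 Ω
X_C = 1/(ωC) = 33.3 Ω
Net reactance X = X_L − X_C = 70.8 Ω
Z = 365 + j70.8 Ω
|Z| = √(365² + 70.8²) = 372 Ω
∠Z = arctan(70.8/365) = 11.0°

11.0°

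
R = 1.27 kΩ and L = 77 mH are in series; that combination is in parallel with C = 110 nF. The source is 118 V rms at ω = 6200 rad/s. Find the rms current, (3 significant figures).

X_L = ωL = 477 Ω
X_C = 1/(ωC) = 1470 Ω
Branch 1 (R+jX_L): Z₁ = 1270 + j477 Ω, |Z₁| = 1360 Ω
Branch 2 (−jX_C): Z₂ = −j1470 Ω
Parallel: Z = Z₁Z₂/(Z₁+Z₂), |Z| = 1240 Ω, ∠Z = -31.5°
I = V/|Z| = 118/1240 = 95.5 mA

95.5 mA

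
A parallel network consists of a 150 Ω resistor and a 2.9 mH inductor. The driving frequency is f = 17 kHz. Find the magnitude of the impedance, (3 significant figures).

ω = 2πf = 106800 rad/s
X_L = ωL = 310 Ω
Parallel: admittances add. Y = 1/R + 1/(jωL)
Y = (0.00667 − j0.00323) S
|Y| = 0.00741 S → |Z| = 1/|Y| = 135 Ω, ∠Z = −∠Y = 25.8°

135 Ω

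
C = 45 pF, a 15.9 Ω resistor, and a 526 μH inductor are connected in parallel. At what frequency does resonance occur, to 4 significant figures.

1.034 MHz

ω₀ = 1/√(LC) = 1/√(0.000526 × 4.5e-11) = 6.5e+06 rad/s
f₀ = ω₀/(2π) = 1.034 MHz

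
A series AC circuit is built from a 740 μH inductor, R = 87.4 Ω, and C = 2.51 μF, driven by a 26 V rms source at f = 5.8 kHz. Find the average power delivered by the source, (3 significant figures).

ω = 2πf = 36440 rad/s
X_L = ωL = 27.0 Ω
X_C = 1/(ωC) = 10.9 Ω
Net reactance X = X_L − X_C = 16.0 Ω
Z = 87.4 + j16.0 Ω
|Z| = √(87.4² + 16.0²) = 88.9 Ω
∠Z = arctan(16.0/87.4) = 10.4°
I = V/|Z| = 293 mA
P = VI cos φ = 26 × 0.293 × cos(10.4°) = 7.48 W

7.48 W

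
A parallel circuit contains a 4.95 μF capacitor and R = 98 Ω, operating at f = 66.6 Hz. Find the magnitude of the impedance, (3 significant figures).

ω = 2πf = 418.5 rad/s
X_C = 1/(ωC) = 483 Ω
Parallel: admittances add. Y = 1/R + jωC
Y = (0.0102 + j0.00207) S
|Y| = 0.0104 S → |Z| = 1/|Y| = 96.0 Ω, ∠Z = −∠Y = -11.5°

96.0 Ω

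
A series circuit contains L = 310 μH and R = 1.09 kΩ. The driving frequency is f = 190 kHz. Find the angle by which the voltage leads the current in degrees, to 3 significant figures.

ω = 2πf = 1.194e+06 rad/s
X_L = ωL = 370 Ω
Z = 1090 + j370 Ω
|Z| = √(1090² + 370²) = 1150 Ω
∠Z = arctan(370/1090) = 18.8°

18.8°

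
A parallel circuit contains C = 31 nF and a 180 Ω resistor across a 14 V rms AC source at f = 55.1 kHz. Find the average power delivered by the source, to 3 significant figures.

1.09 W

ω = 2πf = 346200 rad/s
X_C = 1/(ωC) = 93.2 Ω
Parallel: admittances add. Y = 1/R + jωC
Y = (0.00556 + j0.0107) S
|Y| = 0.0121 S → |Z| = 1/|Y| = 82.7 Ω, ∠Z = −∠Y = -62.6°
I = V/|Z| = 169 mA
P = VI cos φ = 14 × 0.169 × cos(-62.6°) = 1.09 W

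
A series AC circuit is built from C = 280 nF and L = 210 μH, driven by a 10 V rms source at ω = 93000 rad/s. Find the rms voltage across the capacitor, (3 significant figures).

20.3 V

X_L = ωL = 19.5 Ω
X_C = 1/(ωC) = 38.4 Ω
Net reactance X = X_L − X_C = -18.9 Ω
Z = − j18.9 Ω
|Z| = √(0² + 18.9²) = 18.9 Ω
I = V/|Z| = 530 mA
V_C = I·|Z_C| = 0.530 × 38.4 = 20.3 V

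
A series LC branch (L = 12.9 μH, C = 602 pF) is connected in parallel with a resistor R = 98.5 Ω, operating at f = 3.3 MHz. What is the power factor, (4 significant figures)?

0.8851

ω = 2πf = 2.073e+07 rad/s
X_L = ωL = 267.5 Ω
X_C = 1/(ωC) = 80.11 Ω
Branch 1: Z₁ = R = 98.50 Ω
Branch 2 (series LC): Z₂ = j(X_L − X_C) = j187.4 Ω
Parallel: Z = Z₁Z₂/(Z₁+Z₂), |Z| = 87.19 Ω, ∠Z = 27.73°
cos φ = cos(27.73°) = 0.8851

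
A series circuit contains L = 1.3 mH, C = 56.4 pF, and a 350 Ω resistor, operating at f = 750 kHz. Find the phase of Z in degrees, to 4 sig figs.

ω = 2πf = 4.712e+06 rad/s
X_L = ωL = 6126 Ω
X_C = 1/(ωC) = 3763 Ω
Net reactance X = X_L − X_C = 2364 Ω
Z = 350.0 + j2364 Ω
|Z| = √(350.0² + 2364²) = 2389 Ω
∠Z = arctan(2364/350.0) = 81.58°

81.58°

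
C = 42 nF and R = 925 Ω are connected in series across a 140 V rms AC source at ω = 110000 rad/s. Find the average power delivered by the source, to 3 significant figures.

X_C = 1/(ωC) = 216 Ω
Z = 925 − j216 Ω
|Z| = √(925² + 216²) = 950 Ω
∠Z = arctan(-216/925) = -13.2°
I = V/|Z| = 147 mA
P = VI cos φ = 140 × 0.147 × cos(-13.2°) = 20.1 W

20.1 W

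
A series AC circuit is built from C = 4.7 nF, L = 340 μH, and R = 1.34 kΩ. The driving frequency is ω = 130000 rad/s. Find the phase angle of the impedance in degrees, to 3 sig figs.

X_L = ωL = 44.2 Ω
X_C = 1/(ωC) = 1640 Ω
Net reactance X = X_L − X_C = -1590 Ω
Z = 1340 − j1590 Ω
|Z| = √(1340² + 1590²) = 2080 Ω
∠Z = arctan(-1590/1340) = -49.9°

-49.9°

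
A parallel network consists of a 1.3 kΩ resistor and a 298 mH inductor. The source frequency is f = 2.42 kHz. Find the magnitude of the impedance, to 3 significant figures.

1250 Ω

ω = 2πf = 15210 rad/s
X_L = ωL = 4530 Ω
Parallel: admittances add. Y = 1/R + 1/(jωL)
Y = (0.000769 − j0.000221) S
|Y| = 0.000800 S → |Z| = 1/|Y| = 1250 Ω, ∠Z = −∠Y = 16.0°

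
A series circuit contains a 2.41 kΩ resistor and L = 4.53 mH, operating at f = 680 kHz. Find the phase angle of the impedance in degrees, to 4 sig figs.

82.90°

ω = 2πf = 4.273e+06 rad/s
X_L = ωL = 19350 Ω
Z = 2410 + j19350 Ω
|Z| = √(2410² + 19350²) = 19500 Ω
∠Z = arctan(19350/2410) = 82.90°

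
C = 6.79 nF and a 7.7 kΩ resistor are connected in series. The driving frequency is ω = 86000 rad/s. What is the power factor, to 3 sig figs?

X_C = 1/(ωC) = 1710 Ω
Z = 7700 − j1710 Ω
|Z| = √(7700² + 1710²) = 7890 Ω
∠Z = arctan(-1710/7700) = -12.5°
cos φ = cos(-12.5°) = 0.976

0.976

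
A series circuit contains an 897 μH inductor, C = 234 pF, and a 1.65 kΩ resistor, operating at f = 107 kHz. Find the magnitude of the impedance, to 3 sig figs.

5990 Ω

ω = 2πf = 672300 rad/s
X_L = ωL = 603 Ω
X_C = 1/(ωC) = 6360 Ω
Net reactance X = X_L − X_C = -5750 Ω
Z = 1650 − j5750 Ω
|Z| = √(1650² + 5750²) = 5990 Ω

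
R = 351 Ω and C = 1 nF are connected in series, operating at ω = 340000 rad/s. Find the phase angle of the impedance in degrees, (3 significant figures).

X_C = 1/(ωC) = 2940 Ω
Z = 351 − j2940 Ω
|Z| = √(351² + 2940²) = 2960 Ω
∠Z = arctan(-2940/351) = -83.2°

-83.2°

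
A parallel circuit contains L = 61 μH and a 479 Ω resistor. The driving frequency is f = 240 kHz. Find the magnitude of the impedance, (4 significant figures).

90.34 Ω

ω = 2πf = 1.508e+06 rad/s
X_L = ωL = 91.99 Ω
Parallel: admittances add. Y = 1/R + 1/(jωL)
Y = (0.002088 − j0.01087) S
|Y| = 0.01107 S → |Z| = 1/|Y| = 90.34 Ω, ∠Z = −∠Y = 79.13°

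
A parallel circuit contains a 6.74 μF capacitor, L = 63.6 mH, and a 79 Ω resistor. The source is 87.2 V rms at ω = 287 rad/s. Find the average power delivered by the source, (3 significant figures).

X_L = ωL = 18.3 Ω
X_C = 1/(ωC) = 517 Ω
Parallel: admittances add. Y = 1/R + 1/(jωL) + jωC
Y = (0.0127 − j0.0529) S
|Y| = 0.0543 S → |Z| = 1/|Y| = 18.4 Ω, ∠Z = −∠Y = 76.5°
I = V/|Z| = 4.74 A
P = VI cos φ = 87.2 × 4.74 × cos(76.5°) = 96.3 W

96.3 W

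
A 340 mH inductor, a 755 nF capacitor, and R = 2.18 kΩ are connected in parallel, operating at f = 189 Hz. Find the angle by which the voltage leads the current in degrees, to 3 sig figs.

73.8°

ω = 2πf = 1188 rad/s
X_L = ωL = 404 Ω
X_C = 1/(ωC) = 1120 Ω
Parallel: admittances add. Y = 1/R + 1/(jωL) + jωC
Y = (0.000459 − j0.00158) S
|Y| = 0.00165 S → |Z| = 1/|Y| = 608 Ω, ∠Z = −∠Y = 73.8°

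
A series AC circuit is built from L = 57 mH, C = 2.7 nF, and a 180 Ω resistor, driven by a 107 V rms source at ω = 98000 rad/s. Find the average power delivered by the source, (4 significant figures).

X_L = ωL = 5586 Ω
X_C = 1/(ωC) = 3779 Ω
Net reactance X = X_L − X_C = 1807 Ω
Z = 180.0 + j1807 Ω
|Z| = √(180.0² + 1807²) = 1816 Ω
∠Z = arctan(1807/180.0) = 84.31°
I = V/|Z| = 58.93 mA
P = VI cos φ = 107 × 0.05893 × cos(84.31°) = 625.1 mW

625.1 mW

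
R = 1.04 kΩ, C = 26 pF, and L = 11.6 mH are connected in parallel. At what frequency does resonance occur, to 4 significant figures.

289.8 kHz

ω₀ = 1/√(LC) = 1/√(0.0116 × 2.6e-11) = 1.821e+06 rad/s
f₀ = ω₀/(2π) = 289.8 kHz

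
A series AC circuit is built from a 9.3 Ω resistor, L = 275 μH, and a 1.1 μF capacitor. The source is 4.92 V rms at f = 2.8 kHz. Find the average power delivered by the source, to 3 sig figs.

98.7 mW

ω = 2πf = 17590 rad/s
X_L = ωL = 4.84 Ω
X_C = 1/(ωC) = 51.7 Ω
Net reactance X = X_L − X_C = -46.8 Ω
Z = 9.30 − j46.8 Ω
|Z| = √(9.30² + 46.8²) = 47.8 Ω
∠Z = arctan(-46.8/9.30) = -78.8°
I = V/|Z| = 103 mA
P = VI cos φ = 4.92 × 0.103 × cos(-78.8°) = 98.7 mW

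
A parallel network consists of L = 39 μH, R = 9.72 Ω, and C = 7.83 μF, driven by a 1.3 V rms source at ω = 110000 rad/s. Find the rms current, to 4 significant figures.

X_L = ωL = 4.290 Ω
X_C = 1/(ωC) = 1.161 Ω
Parallel: admittances add. Y = 1/R + 1/(jωL) + jωC
Y = (0.1029 + j0.6282) S
|Y| = 0.6366 S → |Z| = 1/|Y| = 1.571 Ω, ∠Z = −∠Y = -80.70°
I = V/|Z| = 1.3/1.571 = 827.5 mA

827.5 mA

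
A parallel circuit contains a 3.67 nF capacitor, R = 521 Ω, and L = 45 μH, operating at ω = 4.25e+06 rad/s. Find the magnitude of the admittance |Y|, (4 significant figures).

X_L = ωL = 191.2 Ω
X_C = 1/(ωC) = 64.11 Ω
Parallel: admittances add. Y = 1/R + 1/(jωL) + jωC
Y = (0.001919 + j0.01037) S
|Y| = 0.01054 S → |Z| = 1/|Y| = 94.83 Ω, ∠Z = −∠Y = -79.51°

10.54 mS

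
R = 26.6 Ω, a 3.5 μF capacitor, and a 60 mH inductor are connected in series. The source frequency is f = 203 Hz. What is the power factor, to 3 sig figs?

0.178

ω = 2πf = 1275 rad/s
X_L = ωL = 76.5 Ω
X_C = 1/(ωC) = 224 Ω
Net reactance X = X_L − X_C = -147 Ω
Z = 26.6 − j147 Ω
|Z| = √(26.6² + 147²) = 150 Ω
∠Z = arctan(-147/26.6) = -79.8°
cos φ = cos(-79.8°) = 0.178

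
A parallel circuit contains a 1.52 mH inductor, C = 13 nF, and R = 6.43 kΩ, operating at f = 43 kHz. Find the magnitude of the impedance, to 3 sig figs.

919 Ω

ω = 2πf = 270200 rad/s
X_L = ωL = 411 Ω
X_C = 1/(ωC) = 285 Ω
Parallel: admittances add. Y = 1/R + 1/(jωL) + jωC
Y = (0.000156 + j0.00108) S
|Y| = 0.00109 S → |Z| = 1/|Y| = 919 Ω, ∠Z = −∠Y = -81.8°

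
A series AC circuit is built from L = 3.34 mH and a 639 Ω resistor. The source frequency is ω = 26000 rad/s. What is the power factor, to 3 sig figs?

0.991

X_L = ωL = 86.8 Ω
Z = 639 + j86.8 Ω
|Z| = √(639² + 86.8²) = 645 Ω
∠Z = arctan(86.8/639) = 7.74°
cos φ = cos(7.74°) = 0.991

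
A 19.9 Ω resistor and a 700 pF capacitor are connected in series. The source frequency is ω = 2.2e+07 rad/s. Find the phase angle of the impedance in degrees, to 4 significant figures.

-72.96°

X_C = 1/(ωC) = 64.94 Ω
Z = 19.90 − j64.94 Ω
|Z| = √(19.90² + 64.94²) = 67.92 Ω
∠Z = arctan(-64.94/19.90) = -72.96°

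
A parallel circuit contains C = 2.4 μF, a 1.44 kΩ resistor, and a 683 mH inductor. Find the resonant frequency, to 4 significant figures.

ω₀ = 1/√(LC) = 1/√(0.683 × 2.4e-06) = 781.1 rad/s
f₀ = ω₀/(2π) = 124.3 Hz

124.3 Hz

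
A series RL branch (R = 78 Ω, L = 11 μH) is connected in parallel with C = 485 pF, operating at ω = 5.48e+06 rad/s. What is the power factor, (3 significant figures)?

0.915

X_L = ωL = 60.3 Ω
X_C = 1/(ωC) = 376 Ω
Branch 1 (R+jX_L): Z₁ = 78.0 + j60.3 Ω, |Z₁| = 98.6 Ω
Branch 2 (−jX_C): Z₂ = −j376 Ω
Parallel: Z = Z₁Z₂/(Z₁+Z₂), |Z| = 114 Ω, ∠Z = 23.8°
cos φ = cos(23.8°) = 0.915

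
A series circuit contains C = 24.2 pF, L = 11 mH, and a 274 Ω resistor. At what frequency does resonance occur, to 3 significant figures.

ω₀ = 1/√(LC) = 1/√(0.011 × 2.42e-11) = 1.938e+06 rad/s
f₀ = ω₀/(2π) = 308 kHz

308 kHz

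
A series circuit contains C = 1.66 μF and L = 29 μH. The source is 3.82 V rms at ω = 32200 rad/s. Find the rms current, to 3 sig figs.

215 mA

X_L = ωL = 0.934 Ω
X_C = 1/(ωC) = 18.7 Ω
Net reactance X = X_L − X_C = -17.8 Ω
Z = − j17.8 Ω
|Z| = √(0² + 17.8²) = 17.8 Ω
I = V/|Z| = 3.82/17.8 = 215 mA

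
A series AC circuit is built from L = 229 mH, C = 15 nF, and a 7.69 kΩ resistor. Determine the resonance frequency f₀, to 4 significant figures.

ω₀ = 1/√(LC) = 1/√(0.229 × 1.5e-08) = 17060 rad/s
f₀ = ω₀/(2π) = 2.716 kHz

2.716 kHz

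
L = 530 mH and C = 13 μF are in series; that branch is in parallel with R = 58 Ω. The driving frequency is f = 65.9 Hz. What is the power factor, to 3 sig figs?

ω = 2πf = 414.1 rad/s
X_L = ωL = 219 Ω
X_C = 1/(ωC) = 186 Ω
Branch 1: Z₁ = R = 58.0 Ω
Branch 2 (series LC): Z₂ = j(X_L − X_C) = j33.7 Ω
Parallel: Z = Z₁Z₂/(Z₁+Z₂), |Z| = 29.1 Ω, ∠Z = 59.9°
cos φ = cos(59.9°) = 0.502

0.502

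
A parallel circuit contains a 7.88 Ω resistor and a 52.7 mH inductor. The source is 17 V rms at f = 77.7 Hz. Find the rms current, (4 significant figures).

ω = 2πf = 488.2 rad/s
X_L = ωL = 25.73 Ω
Parallel: admittances add. Y = 1/R + 1/(jωL)
Y = (0.1269 − j0.03887) S
|Y| = 0.1327 S → |Z| = 1/|Y| = 7.535 Ω, ∠Z = −∠Y = 17.03°
I = V/|Z| = 17/7.535 = 2.256 A

2.256 A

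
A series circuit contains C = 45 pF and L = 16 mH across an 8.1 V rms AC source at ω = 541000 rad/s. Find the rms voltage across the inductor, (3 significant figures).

2.16 V

X_L = ωL = 8660 Ω
X_C = 1/(ωC) = 41100 Ω
Net reactance X = X_L − X_C = -32400 Ω
Z = − j32400 Ω
|Z| = √(0² + 32400²) = 32400 Ω
I = V/|Z| = 250 μA
V_L = I·|Z_L| = 0.000250 × 8660 = 2.16 V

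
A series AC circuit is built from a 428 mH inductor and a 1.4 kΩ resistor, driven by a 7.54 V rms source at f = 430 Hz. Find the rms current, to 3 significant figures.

ω = 2πf = 2702 rad/s
X_L = ωL = 1160 Ω
Z = 1400 + j1160 Ω
|Z| = √(1400² + 1160²) = 1820 Ω
I = V/|Z| = 7.54/1820 = 4.15 mA

4.15 mA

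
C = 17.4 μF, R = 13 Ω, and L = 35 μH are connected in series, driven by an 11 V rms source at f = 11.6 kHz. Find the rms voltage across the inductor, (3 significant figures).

2.14 V

ω = 2πf = 72880 rad/s
X_L = ωL = 2.55 Ω
X_C = 1/(ωC) = 0.789 Ω
Net reactance X = X_L − X_C = 1.76 Ω
Z = 13.0 + j1.76 Ω
|Z| = √(13.0² + 1.76²) = 13.1 Ω
I = V/|Z| = 838 mA
V_L = I·|Z_L| = 0.838 × 2.55 = 2.14 V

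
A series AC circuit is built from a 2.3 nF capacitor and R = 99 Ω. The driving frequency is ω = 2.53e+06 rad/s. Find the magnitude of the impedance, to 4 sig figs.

X_C = 1/(ωC) = 171.9 Ω
Z = 99.00 − j171.9 Ω
|Z| = √(99.00² + 171.9²) = 198.3 Ω

198.3 Ω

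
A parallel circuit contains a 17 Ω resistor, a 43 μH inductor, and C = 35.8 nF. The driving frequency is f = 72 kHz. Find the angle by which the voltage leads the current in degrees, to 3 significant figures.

30.9°

ω = 2πf = 452400 rad/s
X_L = ωL = 19.5 Ω
X_C = 1/(ωC) = 61.7 Ω
Parallel: admittances add. Y = 1/R + 1/(jωL) + jωC
Y = (0.0588 − j0.0352) S
|Y| = 0.0686 S → |Z| = 1/|Y| = 14.6 Ω, ∠Z = −∠Y = 30.9°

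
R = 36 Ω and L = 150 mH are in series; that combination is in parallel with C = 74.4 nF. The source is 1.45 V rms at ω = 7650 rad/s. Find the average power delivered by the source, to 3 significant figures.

X_L = ωL = 1150 Ω
X_C = 1/(ωC) = 1760 Ω
Branch 1 (R+jX_L): Z₁ = 36.0 + j1150 Ω, |Z₁| = 1150 Ω
Branch 2 (−jX_C): Z₂ = −j1760 Ω
Parallel: Z = Z₁Z₂/(Z₁+Z₂), |Z| = 3300 Ω, ∠Z = 84.8°
I = V/|Z| = 439 μA
P = VI cos φ = 1.45 × 0.000439 × cos(84.8°) = 57.4 μW

57.4 μW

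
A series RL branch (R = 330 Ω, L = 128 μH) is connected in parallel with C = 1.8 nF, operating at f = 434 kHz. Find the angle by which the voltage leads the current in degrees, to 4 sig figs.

ω = 2πf = 2.727e+06 rad/s
X_L = ωL = 349.0 Ω
X_C = 1/(ωC) = 203.7 Ω
Branch 1 (R+jX_L): Z₁ = 330.0 + j349.0 Ω, |Z₁| = 480.3 Ω
Branch 2 (−jX_C): Z₂ = −j203.7 Ω
Parallel: Z = Z₁Z₂/(Z₁+Z₂), |Z| = 271.4 Ω, ∠Z = -67.16°

-67.16°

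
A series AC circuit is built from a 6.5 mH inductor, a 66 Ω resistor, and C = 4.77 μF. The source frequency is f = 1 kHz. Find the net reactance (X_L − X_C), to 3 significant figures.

7.47 Ω

ω = 2πf = 6283 rad/s
X_L = ωL = 40.8 Ω
X_C = 1/(ωC) = 33.4 Ω
X = 40.8 − 33.4 = 7.47 Ω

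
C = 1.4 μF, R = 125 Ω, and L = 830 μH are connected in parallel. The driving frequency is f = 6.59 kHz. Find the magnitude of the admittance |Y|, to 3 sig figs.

30.0 mS

ω = 2πf = 41410 rad/s
X_L = ωL = 34.4 Ω
X_C = 1/(ωC) = 17.3 Ω
Parallel: admittances add. Y = 1/R + 1/(jωL) + jωC
Y = (0.00800 + j0.0289) S
|Y| = 0.0300 S → |Z| = 1/|Y| = 33.4 Ω, ∠Z = −∠Y = -74.5°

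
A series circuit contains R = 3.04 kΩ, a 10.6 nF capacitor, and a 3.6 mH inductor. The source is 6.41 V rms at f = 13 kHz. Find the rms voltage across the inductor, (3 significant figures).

ω = 2πf = 81680 rad/s
X_L = ωL = 294 Ω
X_C = 1/(ωC) = 1150 Ω
Net reactance X = X_L − X_C = -861 Ω
Z = 3040 − j861 Ω
|Z| = √(3040² + 861²) = 3160 Ω
I = V/|Z| = 2.03 mA
V_L = I·|Z_L| = 0.00203 × 294 = 0.597 V

0.597 V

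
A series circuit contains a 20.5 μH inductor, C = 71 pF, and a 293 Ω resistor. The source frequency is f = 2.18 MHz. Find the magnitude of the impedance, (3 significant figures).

ω = 2πf = 1.37e+07 rad/s
X_L = ωL = 281 Ω
X_C = 1/(ωC) = 1030 Ω
Net reactance X = X_L − X_C = -747 Ω
Z = 293 − j747 Ω
|Z| = √(293² + 747²) = 803 Ω

803 Ω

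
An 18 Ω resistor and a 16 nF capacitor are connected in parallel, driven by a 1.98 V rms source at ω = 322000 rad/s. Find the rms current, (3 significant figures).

110 mA

X_C = 1/(ωC) = 194 Ω
Parallel: admittances add. Y = 1/R + jωC
Y = (0.0556 + j0.00515) S
|Y| = 0.0558 S → |Z| = 1/|Y| = 17.9 Ω, ∠Z = −∠Y = -5.30°
I = V/|Z| = 1.98/17.9 = 110 mA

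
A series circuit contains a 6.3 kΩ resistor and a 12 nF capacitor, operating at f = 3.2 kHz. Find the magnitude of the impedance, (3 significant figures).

ω = 2πf = 20110 rad/s
X_C = 1/(ωC) = 4140 Ω
Z = 6300 − j4140 Ω
|Z| = √(6300² + 4140²) = 7540 Ω

7540 Ω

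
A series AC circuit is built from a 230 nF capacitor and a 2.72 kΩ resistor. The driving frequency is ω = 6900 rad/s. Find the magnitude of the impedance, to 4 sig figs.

2792 Ω

X_C = 1/(ωC) = 630.1 Ω
Z = 2720 − j630.1 Ω
|Z| = √(2720² + 630.1²) = 2792 Ω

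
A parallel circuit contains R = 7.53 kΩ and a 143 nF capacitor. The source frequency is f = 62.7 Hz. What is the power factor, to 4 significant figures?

ω = 2πf = 394.0 rad/s
X_C = 1/(ωC) = 17750 Ω
Parallel: admittances add. Y = 1/R + jωC
Y = (0.0001328 + j5.634e-05) S
|Y| = 0.0001443 S → |Z| = 1/|Y| = 6932 Ω, ∠Z = −∠Y = -22.99°
cos φ = cos(-22.99°) = 0.9206

0.9206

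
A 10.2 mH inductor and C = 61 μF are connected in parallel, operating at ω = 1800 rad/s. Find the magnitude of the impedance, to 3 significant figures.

X_L = ωL = 18.4 Ω
X_C = 1/(ωC) = 9.11 Ω
Parallel: admittances add. Y = 1/(jωL) + jωC
Y = (0 + j0.0553) S
|Y| = 0.0553 S → |Z| = 1/|Y| = 18.1 Ω, ∠Z = −∠Y = -90.0°

18.1 Ω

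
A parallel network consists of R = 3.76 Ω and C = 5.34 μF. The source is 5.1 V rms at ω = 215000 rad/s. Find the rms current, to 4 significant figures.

6.010 A

X_C = 1/(ωC) = 0.8710 Ω
Parallel: admittances add. Y = 1/R + jωC
Y = (0.2660 + j1.148) S
|Y| = 1.179 S → |Z| = 1/|Y| = 0.8485 Ω, ∠Z = −∠Y = -76.96°
I = V/|Z| = 5.1/0.8485 = 6.010 A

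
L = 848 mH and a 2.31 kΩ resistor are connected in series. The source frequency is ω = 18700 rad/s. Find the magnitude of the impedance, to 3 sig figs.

16000 Ω

X_L = ωL = 15900 Ω
Z = 2310 + j15900 Ω
|Z| = √(2310² + 15900²) = 16000 Ω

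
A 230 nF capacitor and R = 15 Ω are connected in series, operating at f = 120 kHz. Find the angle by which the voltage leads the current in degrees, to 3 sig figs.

ω = 2πf = 754000 rad/s
X_C = 1/(ωC) = 5.77 Ω
Z = 15.0 − j5.77 Ω
|Z| = √(15.0² + 5.77²) = 16.1 Ω
∠Z = arctan(-5.77/15.0) = -21.0°

-21.0°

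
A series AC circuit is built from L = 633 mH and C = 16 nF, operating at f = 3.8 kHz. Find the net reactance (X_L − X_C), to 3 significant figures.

ω = 2πf = 23880 rad/s
X_L = ωL = 15100 Ω
X_C = 1/(ωC) = 2620 Ω
X = 15100 − 2620 = 12500 Ω

12500 Ω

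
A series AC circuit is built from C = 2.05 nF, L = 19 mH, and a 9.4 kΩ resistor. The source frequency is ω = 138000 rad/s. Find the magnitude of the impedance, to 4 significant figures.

X_L = ωL = 2622 Ω
X_C = 1/(ωC) = 3535 Ω
Net reactance X = X_L − X_C = -912.8 Ω
Z = 9400 − j912.8 Ω
|Z| = √(9400² + 912.8²) = 9444 Ω

9444 Ω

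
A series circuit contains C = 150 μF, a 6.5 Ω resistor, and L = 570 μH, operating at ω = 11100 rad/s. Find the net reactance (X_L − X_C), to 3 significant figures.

5.73 Ω

X_L = ωL = 6.33 Ω
X_C = 1/(ωC) = 0.601 Ω
X = 6.33 − 0.601 = 5.73 Ω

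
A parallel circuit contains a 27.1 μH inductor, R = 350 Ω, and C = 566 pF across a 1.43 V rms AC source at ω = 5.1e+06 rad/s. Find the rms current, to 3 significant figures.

X_L = ωL = 138 Ω
X_C = 1/(ωC) = 346 Ω
Parallel: admittances add. Y = 1/R + 1/(jωL) + jωC
Y = (0.00286 − j0.00435) S
|Y| = 0.00520 S → |Z| = 1/|Y| = 192 Ω, ∠Z = −∠Y = 56.7°
I = V/|Z| = 1.43/192 = 7.44 mA

7.44 mA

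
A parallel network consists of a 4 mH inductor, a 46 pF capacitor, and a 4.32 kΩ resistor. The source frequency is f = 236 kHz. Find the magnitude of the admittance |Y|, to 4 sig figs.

ω = 2πf = 1.483e+06 rad/s
X_L = ωL = 5931 Ω
X_C = 1/(ωC) = 14660 Ω
Parallel: admittances add. Y = 1/R + 1/(jωL) + jωC
Y = (0.0002315 − j0.0001004) S
|Y| = 0.0002523 S → |Z| = 1/|Y| = 3963 Ω, ∠Z = −∠Y = 23.44°

252.3 μS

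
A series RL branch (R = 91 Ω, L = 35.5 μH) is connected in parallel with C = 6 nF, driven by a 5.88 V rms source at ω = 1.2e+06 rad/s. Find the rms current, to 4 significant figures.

55.82 mA

X_L = ωL = 42.60 Ω
X_C = 1/(ωC) = 138.9 Ω
Branch 1 (R+jX_L): Z₁ = 91.00 + j42.60 Ω, |Z₁| = 100.5 Ω
Branch 2 (−jX_C): Z₂ = −j138.9 Ω
Parallel: Z = Z₁Z₂/(Z₁+Z₂), |Z| = 105.3 Ω, ∠Z = -18.30°
I = V/|Z| = 5.88/105.3 = 55.82 mA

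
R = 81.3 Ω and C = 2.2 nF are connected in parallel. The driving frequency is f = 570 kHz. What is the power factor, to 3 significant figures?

ω = 2πf = 3.581e+06 rad/s
X_C = 1/(ωC) = 127 Ω
Parallel: admittances add. Y = 1/R + jωC
Y = (0.0123 + j0.00788) S
|Y| = 0.0146 S → |Z| = 1/|Y| = 68.5 Ω, ∠Z = −∠Y = -32.6°
cos φ = cos(-32.6°) = 0.842

0.842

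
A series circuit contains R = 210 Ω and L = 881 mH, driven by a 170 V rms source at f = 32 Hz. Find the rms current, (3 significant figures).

ω = 2πf = 201.1 rad/s
X_L = ωL = 177 Ω
Z = 210 + j177 Ω
|Z| = √(210² + 177²) = 275 Ω
I = V/|Z| = 170/275 = 619 mA

619 mA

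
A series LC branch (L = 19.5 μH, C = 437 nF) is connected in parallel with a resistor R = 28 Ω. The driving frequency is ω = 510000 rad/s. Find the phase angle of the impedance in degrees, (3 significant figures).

79.0°

X_L = ωL = 9.95 Ω
X_C = 1/(ωC) = 4.49 Ω
Branch 1: Z₁ = R = 28.0 Ω
Branch 2 (series LC): Z₂ = j(X_L − X_C) = j5.46 Ω
Parallel: Z = Z₁Z₂/(Z₁+Z₂), |Z| = 5.36 Ω, ∠Z = 79.0°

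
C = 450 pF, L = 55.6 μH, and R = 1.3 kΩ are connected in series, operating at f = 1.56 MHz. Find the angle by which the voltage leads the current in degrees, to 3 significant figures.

13.8°

ω = 2πf = 9.802e+06 rad/s
X_L = ωL = 545 Ω
X_C = 1/(ωC) = 227 Ω
Net reactance X = X_L − X_C = 318 Ω
Z = 1300 + j318 Ω
|Z| = √(1300² + 318²) = 1340 Ω
∠Z = arctan(318/1300) = 13.8°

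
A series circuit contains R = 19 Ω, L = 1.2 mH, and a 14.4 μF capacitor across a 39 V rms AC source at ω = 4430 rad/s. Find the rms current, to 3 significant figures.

1.80 A

X_L = ωL = 5.32 Ω
X_C = 1/(ωC) = 15.7 Ω
Net reactance X = X_L − X_C = -10.4 Ω
Z = 19.0 − j10.4 Ω
|Z| = √(19.0² + 10.4²) = 21.6 Ω
I = V/|Z| = 39/21.6 = 1.80 A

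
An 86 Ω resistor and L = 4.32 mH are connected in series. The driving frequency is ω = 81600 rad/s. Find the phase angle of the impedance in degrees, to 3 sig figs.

76.3°

X_L = ωL = 353 Ω
Z = 86.0 + j353 Ω
|Z| = √(86.0² + 353²) = 363 Ω
∠Z = arctan(353/86.0) = 76.3°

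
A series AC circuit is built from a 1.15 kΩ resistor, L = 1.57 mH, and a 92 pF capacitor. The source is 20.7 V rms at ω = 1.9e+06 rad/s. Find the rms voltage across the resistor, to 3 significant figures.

8.02 V

X_L = ωL = 2980 Ω
X_C = 1/(ωC) = 5720 Ω
Net reactance X = X_L − X_C = -2740 Ω
Z = 1150 − j2740 Ω
|Z| = √(1150² + 2740²) = 2970 Ω
I = V/|Z| = 6.97 mA
V_R = I·|Z_R| = 0.00697 × 1150 = 8.02 V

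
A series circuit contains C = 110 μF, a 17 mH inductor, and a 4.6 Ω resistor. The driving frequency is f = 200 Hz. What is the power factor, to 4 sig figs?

0.3096

ω = 2πf = 1257 rad/s
X_L = ωL = 21.36 Ω
X_C = 1/(ωC) = 7.234 Ω
Net reactance X = X_L − X_C = 14.13 Ω
Z = 4.600 + j14.13 Ω
|Z| = √(4.600² + 14.13²) = 14.86 Ω
∠Z = arctan(14.13/4.600) = 71.97°
cos φ = cos(71.97°) = 0.3096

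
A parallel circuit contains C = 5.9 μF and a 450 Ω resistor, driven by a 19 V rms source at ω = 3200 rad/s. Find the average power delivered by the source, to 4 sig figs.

X_C = 1/(ωC) = 52.97 Ω
Parallel: admittances add. Y = 1/R + jωC
Y = (0.002222 + j0.01888) S
|Y| = 0.01901 S → |Z| = 1/|Y| = 52.60 Ω, ∠Z = −∠Y = -83.29°
I = V/|Z| = 361.2 mA
P = VI cos φ = 19 × 0.3612 × cos(-83.29°) = 802.2 mW

802.2 mW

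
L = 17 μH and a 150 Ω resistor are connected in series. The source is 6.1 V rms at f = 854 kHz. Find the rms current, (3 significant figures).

34.7 mA

ω = 2πf = 5.366e+06 rad/s
X_L = ωL = 91.2 Ω
Z = 150 + j91.2 Ω
|Z| = √(150² + 91.2²) = 176 Ω
I = V/|Z| = 6.1/176 = 34.7 mA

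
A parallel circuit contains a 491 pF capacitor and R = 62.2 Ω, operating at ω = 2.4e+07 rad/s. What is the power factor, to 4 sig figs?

X_C = 1/(ωC) = 84.86 Ω
Parallel: admittances add. Y = 1/R + jωC
Y = (0.01608 + j0.01178) S
|Y| = 0.01993 S → |Z| = 1/|Y| = 50.17 Ω, ∠Z = −∠Y = -36.24°
cos φ = cos(-36.24°) = 0.8065

0.8065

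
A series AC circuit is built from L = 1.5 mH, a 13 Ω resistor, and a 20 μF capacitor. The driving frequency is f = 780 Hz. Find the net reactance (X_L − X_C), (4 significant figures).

-2.851 Ω

ω = 2πf = 4901 rad/s
X_L = ωL = 7.351 Ω
X_C = 1/(ωC) = 10.20 Ω
X = 7.351 − 10.20 = -2.851 Ω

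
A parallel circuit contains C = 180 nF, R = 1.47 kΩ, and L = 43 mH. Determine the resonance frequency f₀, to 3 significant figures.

ω₀ = 1/√(LC) = 1/√(0.043 × 1.8e-07) = 11370 rad/s
f₀ = ω₀/(2π) = 1.81 kHz

1.81 kHz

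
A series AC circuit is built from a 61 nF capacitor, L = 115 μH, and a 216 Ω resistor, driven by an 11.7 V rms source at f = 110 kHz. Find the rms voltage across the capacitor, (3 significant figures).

ω = 2πf = 691200 rad/s
X_L = ωL = 79.5 Ω
X_C = 1/(ωC) = 23.7 Ω
Net reactance X = X_L − X_C = 55.8 Ω
Z = 216 + j55.8 Ω
|Z| = √(216² + 55.8²) = 223 Ω
I = V/|Z| = 52.4 mA
V_C = I·|Z_C| = 0.0524 × 23.7 = 1.24 V

1.24 V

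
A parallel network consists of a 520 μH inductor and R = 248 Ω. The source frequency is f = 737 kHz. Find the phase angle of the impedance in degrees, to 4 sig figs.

5.880°

ω = 2πf = 4.631e+06 rad/s
X_L = ωL = 2408 Ω
Parallel: admittances add. Y = 1/R + 1/(jωL)
Y = (0.004032 − j0.0004153) S
|Y| = 0.004054 S → |Z| = 1/|Y| = 246.7 Ω, ∠Z = −∠Y = 5.880°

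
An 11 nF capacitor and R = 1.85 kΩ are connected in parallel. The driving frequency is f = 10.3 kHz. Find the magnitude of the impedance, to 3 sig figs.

1120 Ω

ω = 2πf = 64720 rad/s
X_C = 1/(ωC) = 1400 Ω
Parallel: admittances add. Y = 1/R + jωC
Y = (0.000541 + j0.000712) S
|Y| = 0.000894 S → |Z| = 1/|Y| = 1120 Ω, ∠Z = −∠Y = -52.8°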